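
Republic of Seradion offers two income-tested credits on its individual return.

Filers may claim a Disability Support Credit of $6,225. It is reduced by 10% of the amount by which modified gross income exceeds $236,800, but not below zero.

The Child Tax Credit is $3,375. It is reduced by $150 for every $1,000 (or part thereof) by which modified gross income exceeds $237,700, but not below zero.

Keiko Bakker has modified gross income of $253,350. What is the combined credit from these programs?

$5,545

Disability Support Credit: 10% of the $16,550 excess over $236,800 is $1,655; credit = $6,225 − $1,655 = $4,570.
Child Tax Credit: income exceeds $237,700 by $15,650, which is 16 full-or-partial $1,000 increments; reduction = 16 × $150 = $2,400, leaving $975.
Total: $4,570 + $975 = $5,545.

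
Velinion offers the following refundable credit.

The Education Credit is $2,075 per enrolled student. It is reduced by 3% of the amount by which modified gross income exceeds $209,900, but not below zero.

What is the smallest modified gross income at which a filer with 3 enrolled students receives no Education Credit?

Full credit = 3 × $2,075 = $6,225.
The credit falls by 3% of each dollar above $209,900, so it reaches zero when the excess is $6,225 / 3% = $207,500: income = $209,900 + $207,500 = $417,400.

$417,400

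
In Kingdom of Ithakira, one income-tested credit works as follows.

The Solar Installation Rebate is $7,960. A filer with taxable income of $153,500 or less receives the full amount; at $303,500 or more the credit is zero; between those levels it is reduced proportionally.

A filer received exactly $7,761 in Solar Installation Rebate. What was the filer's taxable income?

$157,250

$7,761 is 7,761/7,960 of the full $7,960, so 199/7,960 of the $150,000 range has been used: income = $153,500 + $150,000 × 199/7,960 = $157,250.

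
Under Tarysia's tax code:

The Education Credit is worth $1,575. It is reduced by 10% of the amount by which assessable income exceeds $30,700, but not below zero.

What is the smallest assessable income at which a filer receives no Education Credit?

The credit falls by 10% of each dollar above $30,700, so it reaches zero when the excess is $1,575 / 10% = $15,750: income = $30,700 + $15,750 = $46,450.

$46,450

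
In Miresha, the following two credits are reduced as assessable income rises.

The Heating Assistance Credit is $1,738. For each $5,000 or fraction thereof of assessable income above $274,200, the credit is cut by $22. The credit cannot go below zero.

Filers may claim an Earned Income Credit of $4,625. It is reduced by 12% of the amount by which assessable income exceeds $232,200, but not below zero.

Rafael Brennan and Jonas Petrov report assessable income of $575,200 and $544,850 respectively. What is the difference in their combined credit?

$132

Rafael ($575,200): Heating Assistance Credit: income exceeds $274,200 by $301,000, which is 61 full-or-partial $5,000 increments; reduction = 61 × $22 = $1,342, leaving $396. Earned Income Credit: 12% of the $343,000 excess over $232,200 is $41,160 ≥ base, so the credit is $0. total $396 + $0 = $396
Jonas ($544,850): Heating Assistance Credit: income exceeds $274,200 by $270,650, which is 55 full-or-partial $5,000 increments; reduction = 55 × $22 = $1,210, leaving $528. Earned Income Credit: 12% of the $312,650 excess over $232,200 is $37,518 ≥ base, so the credit is $0. total $528 + $0 = $528
Difference: |$396 − $528| = $132.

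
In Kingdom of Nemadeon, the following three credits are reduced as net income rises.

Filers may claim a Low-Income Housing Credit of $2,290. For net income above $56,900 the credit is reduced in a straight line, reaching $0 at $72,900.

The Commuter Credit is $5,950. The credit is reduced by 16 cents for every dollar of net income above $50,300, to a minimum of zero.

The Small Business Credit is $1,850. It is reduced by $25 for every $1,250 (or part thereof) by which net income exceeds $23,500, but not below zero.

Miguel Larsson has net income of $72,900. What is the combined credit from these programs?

Low-Income Housing Credit: $72,900 is at or above $72,900, so the credit is $0.
Commuter Credit: 16% of the $22,600 excess over $50,300 is $3,616; credit = $5,950 − $3,616 = $2,334.
Small Business Credit: income exceeds $23,500 by $49,400, which is 40 full-or-partial $1,250 increments; reduction = 40 × $25 = $1,000, leaving $850.
Total: $0 + $2,334 + $850 = $3,184.

$3,184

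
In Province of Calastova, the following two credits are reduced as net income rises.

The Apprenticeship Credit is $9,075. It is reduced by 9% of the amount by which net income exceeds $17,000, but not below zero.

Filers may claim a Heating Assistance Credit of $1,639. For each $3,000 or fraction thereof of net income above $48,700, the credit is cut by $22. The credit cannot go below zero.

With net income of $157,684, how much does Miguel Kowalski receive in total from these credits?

$825

Apprenticeship Credit: 9% of the $140,684 excess over $17,000 is $12,661.56 ≥ base, so the credit is $0.
Heating Assistance Credit: income exceeds $48,700 by $108,984, which is 37 full-or-partial $3,000 increments; reduction = 37 × $22 = $814, leaving $825.
Total: $0 + $825 = $825.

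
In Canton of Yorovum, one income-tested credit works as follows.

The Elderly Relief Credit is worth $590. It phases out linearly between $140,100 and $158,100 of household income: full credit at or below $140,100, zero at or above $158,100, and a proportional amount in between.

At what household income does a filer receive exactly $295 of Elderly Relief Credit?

$295 is 295/590 of the full $590, so 295/590 of the $18,000 range has been used: income = $140,100 + $18,000 × 295/590 = $149,100.

$149,100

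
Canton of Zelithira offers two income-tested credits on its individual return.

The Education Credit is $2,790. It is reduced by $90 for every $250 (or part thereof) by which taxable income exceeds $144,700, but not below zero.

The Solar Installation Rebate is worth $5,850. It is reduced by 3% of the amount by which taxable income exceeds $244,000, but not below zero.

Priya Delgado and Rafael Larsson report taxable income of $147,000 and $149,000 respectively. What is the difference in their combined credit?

$720

Priya ($147,000): Education Credit: income exceeds $144,700 by $2,300, which is 10 full-or-partial $250 increments; reduction = 10 × $90 = $900, leaving $1,890. Solar Installation Rebate: $147,000 is at or below the $244,000 threshold, so the full $5,850 applies. total $1,890 + $5,850 = $7,740
Rafael ($149,000): Education Credit: income exceeds $144,700 by $4,300, which is 18 full-or-partial $250 increments; reduction = 18 × $90 = $1,620, leaving $1,170. Solar Installation Rebate: $149,000 is at or below the $244,000 threshold, so the full $5,850 applies. total $1,170 + $5,850 = $7,020
Difference: |$7,740 − $7,020| = $720.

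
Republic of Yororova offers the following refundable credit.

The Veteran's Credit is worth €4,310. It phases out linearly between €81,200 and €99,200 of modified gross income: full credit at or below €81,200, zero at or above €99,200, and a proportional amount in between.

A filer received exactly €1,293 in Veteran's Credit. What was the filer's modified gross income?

€1,293 is 1,293/4,310 of the full €4,310, so 3,017/4,310 of the €18,000 range has been used: income = €81,200 + €18,000 × 3,017/4,310 = €93,800.

€93,800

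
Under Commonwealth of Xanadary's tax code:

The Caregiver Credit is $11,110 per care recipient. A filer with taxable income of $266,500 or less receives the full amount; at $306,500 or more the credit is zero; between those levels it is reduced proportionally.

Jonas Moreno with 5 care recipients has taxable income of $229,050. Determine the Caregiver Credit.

$55,550

Caregiver Credit: base = 5 × $11,110 = $55,550. $229,050 is at or below the $266,500 threshold, so the full $55,550 applies.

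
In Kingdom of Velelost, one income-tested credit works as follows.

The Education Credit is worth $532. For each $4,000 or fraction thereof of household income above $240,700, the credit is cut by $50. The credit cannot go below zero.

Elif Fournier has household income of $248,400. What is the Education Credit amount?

Education Credit: income exceeds $240,700 by $7,700, which is 2 full-or-partial $4,000 increments; reduction = 2 × $50 = $100, leaving $432.

$432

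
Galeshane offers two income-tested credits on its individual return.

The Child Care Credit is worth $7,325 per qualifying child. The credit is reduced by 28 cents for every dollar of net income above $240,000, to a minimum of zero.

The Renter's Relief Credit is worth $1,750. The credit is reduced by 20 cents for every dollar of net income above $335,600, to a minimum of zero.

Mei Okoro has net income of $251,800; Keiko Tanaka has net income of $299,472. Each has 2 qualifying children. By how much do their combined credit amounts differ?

$11,346

Mei ($251,800): Child Care Credit: base = 2 × $7,325 = $14,650. 28% of the $11,800 excess over $240,000 is $3,304; credit = $14,650 − $3,304 = $11,346. Renter's Relief Credit: $251,800 is at or below the $335,600 threshold, so the full $1,750 applies. total $11,346 + $1,750 = $13,096
Keiko ($299,472): Child Care Credit: base = 2 × $7,325 = $14,650. 28% of the $59,472 excess over $240,000 is $16,652.16 ≥ base, so the credit is $0. Renter's Relief Credit: $299,472 is at or below the $335,600 threshold, so the full $1,750 applies. total $0 + $1,750 = $1,750
Difference: |$13,096 − $1,750| = $11,346.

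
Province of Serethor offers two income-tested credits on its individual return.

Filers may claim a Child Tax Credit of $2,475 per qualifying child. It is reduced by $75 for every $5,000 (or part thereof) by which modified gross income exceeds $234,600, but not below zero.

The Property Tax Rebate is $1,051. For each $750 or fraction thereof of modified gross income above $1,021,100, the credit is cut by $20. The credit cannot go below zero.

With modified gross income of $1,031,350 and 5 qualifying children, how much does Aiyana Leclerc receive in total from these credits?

Child Tax Credit: base = 5 × $2,475 = $12,375. income exceeds $234,600 by $796,750, which is 160 full-or-partial $5,000 increments; reduction = 160 × $75 = $12,000, leaving $375.
Property Tax Rebate: income exceeds $1,021,100 by $10,250, which is 14 full-or-partial $750 increments; reduction = 14 × $20 = $280, leaving $771.
Total: $375 + $771 = $1,146.

$1,146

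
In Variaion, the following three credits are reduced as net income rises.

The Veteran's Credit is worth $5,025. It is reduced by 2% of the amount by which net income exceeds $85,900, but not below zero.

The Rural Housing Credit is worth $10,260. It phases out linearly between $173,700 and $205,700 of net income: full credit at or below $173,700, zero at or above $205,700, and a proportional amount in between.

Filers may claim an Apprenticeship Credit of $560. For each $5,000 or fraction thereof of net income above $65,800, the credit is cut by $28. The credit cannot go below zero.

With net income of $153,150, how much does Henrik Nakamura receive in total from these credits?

Veteran's Credit: 2% of the $67,250 excess over $85,900 is $1,345; credit = $5,025 − $1,345 = $3,680.
Rural Housing Credit: $153,150 is at or below the $173,700 threshold, so the full $10,260 applies.
Apprenticeship Credit: income exceeds $65,800 by $87,350, which is 18 full-or-partial $5,000 increments; reduction = 18 × $28 = $504, leaving $56.
Total: $3,680 + $10,260 + $56 = $13,996.

$13,996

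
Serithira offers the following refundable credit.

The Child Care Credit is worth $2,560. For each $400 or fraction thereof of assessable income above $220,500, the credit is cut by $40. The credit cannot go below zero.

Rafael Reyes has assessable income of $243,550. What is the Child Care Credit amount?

$240

Child Care Credit: income exceeds $220,500 by $23,050, which is 58 full-or-partial $400 increments; reduction = 58 × $40 = $2,320, leaving $240.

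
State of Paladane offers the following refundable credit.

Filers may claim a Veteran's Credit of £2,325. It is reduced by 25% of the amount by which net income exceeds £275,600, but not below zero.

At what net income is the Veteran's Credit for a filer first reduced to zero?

The credit falls by 25% of each pound above £275,600, so it reaches zero when the excess is £2,325 / 25% = £9,300: income = £275,600 + £9,300 = £284,900.

£284,900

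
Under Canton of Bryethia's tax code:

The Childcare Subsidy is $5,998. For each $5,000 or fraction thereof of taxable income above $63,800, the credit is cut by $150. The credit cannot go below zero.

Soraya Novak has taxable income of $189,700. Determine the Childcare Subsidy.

Childcare Subsidy: income exceeds $63,800 by $125,900, which is 26 full-or-partial $5,000 increments; reduction = 26 × $150 = $3,900, leaving $2,098.

$2,098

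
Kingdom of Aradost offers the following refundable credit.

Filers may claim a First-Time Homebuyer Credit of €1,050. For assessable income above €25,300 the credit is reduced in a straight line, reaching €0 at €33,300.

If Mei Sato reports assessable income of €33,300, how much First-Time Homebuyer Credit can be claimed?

First-Time Homebuyer Credit: €33,300 is at or above €33,300, so the credit is €0.

€0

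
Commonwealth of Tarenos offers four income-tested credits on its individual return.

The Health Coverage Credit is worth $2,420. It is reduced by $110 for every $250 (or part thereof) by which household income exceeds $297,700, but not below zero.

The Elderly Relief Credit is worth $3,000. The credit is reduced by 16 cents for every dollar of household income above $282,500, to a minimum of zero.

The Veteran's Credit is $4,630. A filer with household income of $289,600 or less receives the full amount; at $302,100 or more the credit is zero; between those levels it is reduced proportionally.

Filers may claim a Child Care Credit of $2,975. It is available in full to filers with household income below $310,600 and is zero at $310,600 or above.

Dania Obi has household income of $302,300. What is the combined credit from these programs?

Health Coverage Credit: income exceeds $297,700 by $4,600, which is 19 full-or-partial $250 increments; reduction = 19 × $110 = $2,090, leaving $330.
Elderly Relief Credit: 16% of the $19,800 excess over $282,500 is $3,168 ≥ base, so the credit is $0.
Veteran's Credit: $302,300 is at or above $302,100, so the credit is $0.
Child Care Credit: $302,300 is below the $310,600 cutoff, so the full $2,975 applies.
Total: $330 + $0 + $0 + $2,975 = $3,305.

$3,305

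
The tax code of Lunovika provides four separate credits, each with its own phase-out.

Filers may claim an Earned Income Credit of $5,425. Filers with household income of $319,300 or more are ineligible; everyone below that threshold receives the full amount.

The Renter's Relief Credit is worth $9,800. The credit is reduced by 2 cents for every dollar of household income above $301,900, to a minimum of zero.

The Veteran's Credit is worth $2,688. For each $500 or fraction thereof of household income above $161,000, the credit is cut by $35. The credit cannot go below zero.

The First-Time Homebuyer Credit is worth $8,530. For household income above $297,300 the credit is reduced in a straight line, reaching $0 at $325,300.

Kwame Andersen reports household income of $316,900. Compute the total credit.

$17,484

Earned Income Credit: $316,900 is below the $319,300 cutoff, so the full $5,425 applies.
Renter's Relief Credit: 2% of the $15,000 excess over $301,900 is $300; credit = $9,800 − $300 = $9,500.
Veteran's Credit: income exceeds $161,000 by $155,900 → 312 increments × $35 = $10,920 ≥ base, so the credit is $0.
First-Time Homebuyer Credit: $316,900 is $19,600 into a $28,000 phase-out range, leaving 8,400/28,000 of the credit: $8,530 × 8,400/28,000 = $2,559.
Total: $5,425 + $9,500 + $0 + $2,559 = $17,484.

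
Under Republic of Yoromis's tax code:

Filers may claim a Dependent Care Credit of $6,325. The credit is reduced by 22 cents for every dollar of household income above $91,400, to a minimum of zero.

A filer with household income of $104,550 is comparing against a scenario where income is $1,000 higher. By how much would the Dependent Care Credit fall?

At $104,550 — 22% of the $13,150 excess over $91,400 is $2,893; credit = $6,325 − $2,893 = $3,432.
At $105,550 — 22% of the $14,150 excess over $91,400 is $3,113; credit = $6,325 − $3,113 = $3,212.
Lost: $3,432 − $3,212 = $220.

$220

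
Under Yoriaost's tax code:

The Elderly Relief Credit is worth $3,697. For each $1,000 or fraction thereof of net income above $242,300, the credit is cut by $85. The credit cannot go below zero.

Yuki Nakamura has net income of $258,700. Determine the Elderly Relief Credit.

$2,252

Elderly Relief Credit: income exceeds $242,300 by $16,400, which is 17 full-or-partial $1,000 increments; reduction = 17 × $85 = $1,445, leaving $2,252.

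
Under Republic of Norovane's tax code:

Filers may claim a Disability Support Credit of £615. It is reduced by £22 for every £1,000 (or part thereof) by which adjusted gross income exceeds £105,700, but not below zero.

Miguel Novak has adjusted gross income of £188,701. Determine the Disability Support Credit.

Disability Support Credit: income exceeds £105,700 by £83,001 → 84 increments × £22 = £1,848 ≥ base, so the credit is £0.

£0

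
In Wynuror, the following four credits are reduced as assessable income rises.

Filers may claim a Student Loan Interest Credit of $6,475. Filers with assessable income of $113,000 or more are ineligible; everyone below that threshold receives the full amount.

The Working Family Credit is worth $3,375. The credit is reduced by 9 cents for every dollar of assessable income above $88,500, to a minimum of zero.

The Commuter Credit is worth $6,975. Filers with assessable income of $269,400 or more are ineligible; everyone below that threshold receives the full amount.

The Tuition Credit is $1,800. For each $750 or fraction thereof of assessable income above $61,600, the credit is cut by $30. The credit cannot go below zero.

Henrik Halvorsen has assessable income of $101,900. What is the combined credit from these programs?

Student Loan Interest Credit: $101,900 is below the $113,000 cutoff, so the full $6,475 applies.
Working Family Credit: 9% of the $13,400 excess over $88,500 is $1,206; credit = $3,375 − $1,206 = $2,169.
Commuter Credit: $101,900 is below the $269,400 cutoff, so the full $6,975 applies.
Tuition Credit: income exceeds $61,600 by $40,300, which is 54 full-or-partial $750 increments; reduction = 54 × $30 = $1,620, leaving $180.
Total: $6,475 + $2,169 + $6,975 + $180 = $15,799.

$15,799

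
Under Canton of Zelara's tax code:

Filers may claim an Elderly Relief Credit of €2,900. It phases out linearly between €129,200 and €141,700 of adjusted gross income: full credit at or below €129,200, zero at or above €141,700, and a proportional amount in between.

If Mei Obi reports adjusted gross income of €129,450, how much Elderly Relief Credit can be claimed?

€2,842

Elderly Relief Credit: €129,450 is €250 into a €12,500 phase-out range, leaving 12,250/12,500 of the credit: €2,900 × 12,250/12,500 = €2,842.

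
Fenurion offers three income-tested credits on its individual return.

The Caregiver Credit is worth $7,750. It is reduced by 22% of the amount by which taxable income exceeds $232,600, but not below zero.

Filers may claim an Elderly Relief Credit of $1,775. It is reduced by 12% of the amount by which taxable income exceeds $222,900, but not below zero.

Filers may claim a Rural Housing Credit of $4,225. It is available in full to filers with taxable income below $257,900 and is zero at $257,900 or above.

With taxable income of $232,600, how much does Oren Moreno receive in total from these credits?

Caregiver Credit: $232,600 is at or below the $232,600 threshold, so the full $7,750 applies.
Elderly Relief Credit: 12% of the $9,700 excess over $222,900 is $1,164; credit = $1,775 − $1,164 = $611.
Rural Housing Credit: $232,600 is below the $257,900 cutoff, so the full $4,225 applies.
Total: $7,750 + $611 + $4,225 = $12,586.

$12,586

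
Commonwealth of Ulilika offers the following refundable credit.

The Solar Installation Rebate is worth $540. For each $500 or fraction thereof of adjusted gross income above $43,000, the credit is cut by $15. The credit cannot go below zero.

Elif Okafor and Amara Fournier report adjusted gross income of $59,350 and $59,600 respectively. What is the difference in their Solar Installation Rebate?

$15

Elif ($59,350): Solar Installation Rebate: income exceeds $43,000 by $16,350, which is 33 full-or-partial $500 increments; reduction = 33 × $15 = $495, leaving $45.
Amara ($59,600): Solar Installation Rebate: income exceeds $43,000 by $16,600, which is 34 full-or-partial $500 increments; reduction = 34 × $15 = $510, leaving $30.
Difference: |$45 − $30| = $15.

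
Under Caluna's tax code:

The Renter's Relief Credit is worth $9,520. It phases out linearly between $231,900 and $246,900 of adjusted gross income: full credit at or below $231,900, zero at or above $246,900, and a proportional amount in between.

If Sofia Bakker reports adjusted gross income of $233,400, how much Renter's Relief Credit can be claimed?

$8,568

Renter's Relief Credit: $233,400 is $1,500 into a $15,000 phase-out range, leaving 13,500/15,000 of the credit: $9,520 × 13,500/15,000 = $8,568.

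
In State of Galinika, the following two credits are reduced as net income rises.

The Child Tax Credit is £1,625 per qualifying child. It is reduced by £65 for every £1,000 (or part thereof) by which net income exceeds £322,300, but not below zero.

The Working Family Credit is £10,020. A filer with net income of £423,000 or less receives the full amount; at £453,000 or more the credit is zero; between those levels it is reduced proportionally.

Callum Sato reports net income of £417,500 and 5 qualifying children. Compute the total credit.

Child Tax Credit: base = 5 × £1,625 = £8,125. income exceeds £322,300 by £95,200, which is 96 full-or-partial £1,000 increments; reduction = 96 × £65 = £6,240, leaving £1,885.
Working Family Credit: £417,500 is at or below the £423,000 threshold, so the full £10,020 applies.
Total: £1,885 + £10,020 = £11,905.

£11,905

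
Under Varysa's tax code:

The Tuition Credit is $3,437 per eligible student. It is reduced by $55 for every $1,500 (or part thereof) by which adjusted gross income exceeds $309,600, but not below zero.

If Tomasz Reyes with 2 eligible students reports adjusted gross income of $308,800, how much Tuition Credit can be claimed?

$6,874

Tuition Credit: base = 2 × $3,437 = $6,874. $308,800 is at or below the $309,600 threshold, so the full $6,874 applies.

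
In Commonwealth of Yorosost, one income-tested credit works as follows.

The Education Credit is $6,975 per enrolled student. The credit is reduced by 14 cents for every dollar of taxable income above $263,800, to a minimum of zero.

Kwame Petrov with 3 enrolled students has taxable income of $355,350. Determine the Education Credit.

$8,108

Education Credit: base = 3 × $6,975 = $20,925. 14% of the $91,550 excess over $263,800 is $12,817; credit = $20,925 − $12,817 = $8,108.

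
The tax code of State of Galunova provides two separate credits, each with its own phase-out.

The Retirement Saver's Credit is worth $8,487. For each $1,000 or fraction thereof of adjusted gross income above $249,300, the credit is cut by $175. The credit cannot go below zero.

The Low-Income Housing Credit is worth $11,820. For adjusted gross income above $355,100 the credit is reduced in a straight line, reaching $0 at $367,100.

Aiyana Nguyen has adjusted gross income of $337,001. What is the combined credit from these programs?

Retirement Saver's Credit: income exceeds $249,300 by $87,701 → 88 increments × $175 = $15,400 ≥ base, so the credit is $0.
Low-Income Housing Credit: $337,001 is at or below the $355,100 threshold, so the full $11,820 applies.
Total: $0 + $11,820 = $11,820.

$11,820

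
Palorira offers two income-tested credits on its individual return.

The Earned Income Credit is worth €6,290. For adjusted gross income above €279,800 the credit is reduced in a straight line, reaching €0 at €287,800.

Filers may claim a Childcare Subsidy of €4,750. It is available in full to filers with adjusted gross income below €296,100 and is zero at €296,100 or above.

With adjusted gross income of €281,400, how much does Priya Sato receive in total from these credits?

Earned Income Credit: €281,400 is €1,600 into a €8,000 phase-out range, leaving 6,400/8,000 of the credit: €6,290 × 6,400/8,000 = €5,032.
Childcare Subsidy: €281,400 is below the €296,100 cutoff, so the full €4,750 applies.
Total: €5,032 + €4,750 = €9,782.

€9,782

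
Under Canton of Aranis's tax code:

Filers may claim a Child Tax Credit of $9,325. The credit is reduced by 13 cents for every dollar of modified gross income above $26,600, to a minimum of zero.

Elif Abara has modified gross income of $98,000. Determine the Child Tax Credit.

$43

Child Tax Credit: 13% of the $71,400 excess over $26,600 is $9,282; credit = $9,325 − $9,282 = $43.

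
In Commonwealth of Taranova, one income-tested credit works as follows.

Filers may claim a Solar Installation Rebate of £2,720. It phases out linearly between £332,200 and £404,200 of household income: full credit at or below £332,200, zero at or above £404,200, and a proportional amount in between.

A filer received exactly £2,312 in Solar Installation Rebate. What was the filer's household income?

£2,312 is 2,312/2,720 of the full £2,720, so 408/2,720 of the £72,000 range has been used: income = £332,200 + £72,000 × 408/2,720 = £343,000.

£343,000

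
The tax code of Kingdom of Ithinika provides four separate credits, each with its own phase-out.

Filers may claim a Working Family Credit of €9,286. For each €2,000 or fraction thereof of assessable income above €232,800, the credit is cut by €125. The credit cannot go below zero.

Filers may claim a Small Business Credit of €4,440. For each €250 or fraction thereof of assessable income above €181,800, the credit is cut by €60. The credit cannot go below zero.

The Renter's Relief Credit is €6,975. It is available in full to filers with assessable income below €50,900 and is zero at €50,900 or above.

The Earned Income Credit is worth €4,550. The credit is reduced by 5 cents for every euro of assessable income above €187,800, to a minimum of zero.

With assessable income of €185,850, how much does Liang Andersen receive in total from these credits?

Working Family Credit: €185,850 is at or below the €232,800 threshold, so the full €9,286 applies.
Small Business Credit: income exceeds €181,800 by €4,050, which is 17 full-or-partial €250 increments; reduction = 17 × €60 = €1,020, leaving €3,420.
Renter's Relief Credit: €185,850 meets or exceeds the €50,900 cutoff, so the credit is €0.
Earned Income Credit: €185,850 is at or below the €187,800 threshold, so the full €4,550 applies.
Total: €9,286 + €3,420 + €0 + €4,550 = €17,256.

€17,256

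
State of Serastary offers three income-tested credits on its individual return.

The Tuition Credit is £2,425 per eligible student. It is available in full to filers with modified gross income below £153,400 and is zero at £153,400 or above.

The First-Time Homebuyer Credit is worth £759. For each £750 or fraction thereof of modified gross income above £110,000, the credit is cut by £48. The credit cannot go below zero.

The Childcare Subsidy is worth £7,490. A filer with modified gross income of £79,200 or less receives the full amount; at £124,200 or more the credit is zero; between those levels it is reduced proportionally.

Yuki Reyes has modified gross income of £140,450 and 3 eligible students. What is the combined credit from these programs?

Tuition Credit: base = 3 × £2,425 = £7,275. £140,450 is below the £153,400 cutoff, so the full £7,275 applies.
First-Time Homebuyer Credit: income exceeds £110,000 by £30,450 → 41 increments × £48 = £1,968 ≥ base, so the credit is £0.
Childcare Subsidy: £140,450 is at or above £124,200, so the credit is £0.
Total: £7,275 + £0 + £0 = £7,275.

£7,275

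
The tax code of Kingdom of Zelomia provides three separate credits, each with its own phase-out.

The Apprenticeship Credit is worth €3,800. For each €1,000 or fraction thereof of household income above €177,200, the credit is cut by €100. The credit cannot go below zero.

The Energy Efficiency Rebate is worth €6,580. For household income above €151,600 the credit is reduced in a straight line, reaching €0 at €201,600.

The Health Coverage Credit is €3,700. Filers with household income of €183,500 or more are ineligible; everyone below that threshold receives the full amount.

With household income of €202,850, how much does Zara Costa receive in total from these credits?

Apprenticeship Credit: income exceeds €177,200 by €25,650, which is 26 full-or-partial €1,000 increments; reduction = 26 × €100 = €2,600, leaving €1,200.
Energy Efficiency Rebate: €202,850 is at or above €201,600, so the credit is €0.
Health Coverage Credit: €202,850 meets or exceeds the €183,500 cutoff, so the credit is €0.
Total: €1,200 + €0 + €0 = €1,200.

€1,200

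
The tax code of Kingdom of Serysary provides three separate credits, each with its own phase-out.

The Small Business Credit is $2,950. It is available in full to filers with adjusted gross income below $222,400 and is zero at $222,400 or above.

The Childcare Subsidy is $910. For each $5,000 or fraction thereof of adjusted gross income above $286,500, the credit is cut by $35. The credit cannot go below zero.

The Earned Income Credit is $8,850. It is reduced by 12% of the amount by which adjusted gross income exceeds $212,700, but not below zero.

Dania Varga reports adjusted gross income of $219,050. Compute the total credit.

$11,948

Small Business Credit: $219,050 is below the $222,400 cutoff, so the full $2,950 applies.
Childcare Subsidy: $219,050 is at or below the $286,500 threshold, so the full $910 applies.
Earned Income Credit: 12% of the $6,350 excess over $212,700 is $762; credit = $8,850 − $762 = $8,088.
Total: $2,950 + $910 + $8,088 = $11,948.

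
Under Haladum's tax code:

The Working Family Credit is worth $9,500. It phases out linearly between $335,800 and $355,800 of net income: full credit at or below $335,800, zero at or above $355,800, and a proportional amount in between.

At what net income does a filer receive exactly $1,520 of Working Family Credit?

$1,520 is 1,520/9,500 of the full $9,500, so 7,980/9,500 of the $20,000 range has been used: income = $335,800 + $20,000 × 7,980/9,500 = $352,600.

$352,600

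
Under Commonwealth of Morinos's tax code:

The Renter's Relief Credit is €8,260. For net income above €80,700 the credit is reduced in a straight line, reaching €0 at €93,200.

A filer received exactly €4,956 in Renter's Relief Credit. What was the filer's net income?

€4,956 is 4,956/8,260 of the full €8,260, so 3,304/8,260 of the €12,500 range has been used: income = €80,700 + €12,500 × 3,304/8,260 = €85,700.

€85,700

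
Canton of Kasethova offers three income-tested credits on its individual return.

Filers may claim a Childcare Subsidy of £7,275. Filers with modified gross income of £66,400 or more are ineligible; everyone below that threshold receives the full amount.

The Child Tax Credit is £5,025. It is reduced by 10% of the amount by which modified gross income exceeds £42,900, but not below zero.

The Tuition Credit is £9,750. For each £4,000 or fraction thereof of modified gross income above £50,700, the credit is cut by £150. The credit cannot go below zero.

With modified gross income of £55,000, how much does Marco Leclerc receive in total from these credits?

Childcare Subsidy: £55,000 is below the £66,400 cutoff, so the full £7,275 applies.
Child Tax Credit: 10% of the £12,100 excess over £42,900 is £1,210; credit = £5,025 − £1,210 = £3,815.
Tuition Credit: income exceeds £50,700 by £4,300, which is 2 full-or-partial £4,000 increments; reduction = 2 × £150 = £300, leaving £9,450.
Total: £7,275 + £3,815 + £9,450 = £20,540.

£20,540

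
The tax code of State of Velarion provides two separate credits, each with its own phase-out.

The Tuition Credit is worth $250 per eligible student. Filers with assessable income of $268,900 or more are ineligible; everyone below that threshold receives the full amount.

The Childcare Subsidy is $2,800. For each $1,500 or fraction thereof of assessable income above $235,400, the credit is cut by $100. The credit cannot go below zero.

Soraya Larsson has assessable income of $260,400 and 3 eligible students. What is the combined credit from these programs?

$1,850

Tuition Credit: base = 3 × $250 = $750. $260,400 is below the $268,900 cutoff, so the full $750 applies.
Childcare Subsidy: income exceeds $235,400 by $25,000, which is 17 full-or-partial $1,500 increments; reduction = 17 × $100 = $1,700, leaving $1,100.
Total: $750 + $1,100 = $1,850.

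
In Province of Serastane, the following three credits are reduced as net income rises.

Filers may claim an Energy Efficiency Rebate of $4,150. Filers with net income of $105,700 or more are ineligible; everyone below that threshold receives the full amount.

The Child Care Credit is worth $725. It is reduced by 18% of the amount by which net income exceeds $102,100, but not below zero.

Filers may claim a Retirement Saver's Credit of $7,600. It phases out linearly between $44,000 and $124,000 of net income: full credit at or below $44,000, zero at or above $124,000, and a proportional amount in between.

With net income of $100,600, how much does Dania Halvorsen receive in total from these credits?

Energy Efficiency Rebate: $100,600 is below the $105,700 cutoff, so the full $4,150 applies.
Child Care Credit: $100,600 is at or below the $102,100 threshold, so the full $725 applies.
Retirement Saver's Credit: $100,600 is $56,600 into a $80,000 phase-out range, leaving 23,400/80,000 of the credit: $7,600 × 23,400/80,000 = $2,223.
Total: $4,150 + $725 + $2,223 = $7,098.

$7,098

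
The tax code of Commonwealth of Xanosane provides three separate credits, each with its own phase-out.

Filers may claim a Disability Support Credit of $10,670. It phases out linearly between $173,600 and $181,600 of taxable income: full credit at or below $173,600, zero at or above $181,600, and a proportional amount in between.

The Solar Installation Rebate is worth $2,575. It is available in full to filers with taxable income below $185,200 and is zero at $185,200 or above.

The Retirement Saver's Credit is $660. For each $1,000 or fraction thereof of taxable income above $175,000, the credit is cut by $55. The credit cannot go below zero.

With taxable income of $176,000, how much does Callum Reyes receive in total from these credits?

Disability Support Credit: $176,000 is $2,400 into a $8,000 phase-out range, leaving 5,600/8,000 of the credit: $10,670 × 5,600/8,000 = $7,469.
Solar Installation Rebate: $176,000 is below the $185,200 cutoff, so the full $2,575 applies.
Retirement Saver's Credit: income exceeds $175,000 by $1,000, which is 1 full-or-partial $1,000 increment; reduction = 1 × $55 = $55, leaving $605.
Total: $7,469 + $2,575 + $605 = $10,649.

$10,649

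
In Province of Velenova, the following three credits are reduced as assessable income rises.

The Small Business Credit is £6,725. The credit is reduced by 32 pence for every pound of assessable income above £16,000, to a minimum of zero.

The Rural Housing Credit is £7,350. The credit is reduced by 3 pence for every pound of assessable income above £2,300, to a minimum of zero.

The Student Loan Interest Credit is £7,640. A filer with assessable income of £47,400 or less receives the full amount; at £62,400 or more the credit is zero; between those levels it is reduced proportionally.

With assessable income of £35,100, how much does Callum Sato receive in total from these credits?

£14,619

Small Business Credit: 32% of the £19,100 excess over £16,000 is £6,112; credit = £6,725 − £6,112 = £613.
Rural Housing Credit: 3% of the £32,800 excess over £2,300 is £984; credit = £7,350 − £984 = £6,366.
Student Loan Interest Credit: £35,100 is at or below the £47,400 threshold, so the full £7,640 applies.
Total: £613 + £6,366 + £7,640 = £14,619.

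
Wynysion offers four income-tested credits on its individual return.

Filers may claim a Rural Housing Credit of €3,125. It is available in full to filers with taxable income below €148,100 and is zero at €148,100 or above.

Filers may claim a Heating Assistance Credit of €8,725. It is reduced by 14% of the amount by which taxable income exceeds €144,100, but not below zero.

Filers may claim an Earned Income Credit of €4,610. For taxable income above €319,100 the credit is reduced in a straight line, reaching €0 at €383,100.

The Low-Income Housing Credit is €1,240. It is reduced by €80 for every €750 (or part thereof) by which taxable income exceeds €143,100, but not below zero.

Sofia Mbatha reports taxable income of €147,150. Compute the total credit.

Rural Housing Credit: €147,150 is below the €148,100 cutoff, so the full €3,125 applies.
Heating Assistance Credit: 14% of the €3,050 excess over €144,100 is €427; credit = €8,725 − €427 = €8,298.
Earned Income Credit: €147,150 is at or below the €319,100 threshold, so the full €4,610 applies.
Low-Income Housing Credit: income exceeds €143,100 by €4,050, which is 6 full-or-partial €750 increments; reduction = 6 × €80 = €480, leaving €760.
Total: €3,125 + €8,298 + €4,610 + €760 = €16,793.

€16,793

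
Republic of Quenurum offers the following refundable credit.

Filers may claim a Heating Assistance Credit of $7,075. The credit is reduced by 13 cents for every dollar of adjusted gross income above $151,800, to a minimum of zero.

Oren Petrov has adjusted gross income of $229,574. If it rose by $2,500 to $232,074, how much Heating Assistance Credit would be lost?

$0

At $229,574 — 13% of the $77,774 excess over $151,800 is $10,110.62 ≥ base, so the credit is $0.
At $232,074 — 13% of the $80,274 excess over $151,800 is $10,435.62 ≥ base, so the credit is $0.
Lost: $0 − $0 = $0.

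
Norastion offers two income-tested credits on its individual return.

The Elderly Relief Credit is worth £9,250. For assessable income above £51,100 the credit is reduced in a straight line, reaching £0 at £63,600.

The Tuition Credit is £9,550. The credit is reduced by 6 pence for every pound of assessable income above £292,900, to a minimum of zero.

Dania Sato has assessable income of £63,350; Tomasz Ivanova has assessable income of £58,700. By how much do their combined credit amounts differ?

£3,441

Dania (£63,350): Elderly Relief Credit: £63,350 is £12,250 into a £12,500 phase-out range, leaving 250/12,500 of the credit: £9,250 × 250/12,500 = £185. Tuition Credit: £63,350 is at or below the £292,900 threshold, so the full £9,550 applies. total £185 + £9,550 = £9,735
Tomasz (£58,700): Elderly Relief Credit: £58,700 is £7,600 into a £12,500 phase-out range, leaving 4,900/12,500 of the credit: £9,250 × 4,900/12,500 = £3,626. Tuition Credit: £58,700 is at or below the £292,900 threshold, so the full £9,550 applies. total £3,626 + £9,550 = £13,176
Difference: |£9,735 − £13,176| = £3,441.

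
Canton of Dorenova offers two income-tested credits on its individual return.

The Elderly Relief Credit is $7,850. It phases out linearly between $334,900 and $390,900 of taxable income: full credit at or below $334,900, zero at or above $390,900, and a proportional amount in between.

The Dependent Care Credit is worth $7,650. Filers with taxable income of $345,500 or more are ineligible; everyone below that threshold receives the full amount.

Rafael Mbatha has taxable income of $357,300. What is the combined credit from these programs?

Elderly Relief Credit: $357,300 is $22,400 into a $56,000 phase-out range, leaving 33,600/56,000 of the credit: $7,850 × 33,600/56,000 = $4,710.
Dependent Care Credit: $357,300 meets or exceeds the $345,500 cutoff, so the credit is $0.
Total: $4,710 + $0 = $4,710.

$4,710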